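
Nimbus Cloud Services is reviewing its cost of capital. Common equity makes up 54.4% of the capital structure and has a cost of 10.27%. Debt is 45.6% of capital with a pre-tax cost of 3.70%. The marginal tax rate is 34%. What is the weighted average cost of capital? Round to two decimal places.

6.70%

After-tax cost of debt = 3.7% × (1 − 34%) = 2.4420%.
WACC = 0.544 × 10.2700% + 0.456 × 2.4420% = 6.7004%.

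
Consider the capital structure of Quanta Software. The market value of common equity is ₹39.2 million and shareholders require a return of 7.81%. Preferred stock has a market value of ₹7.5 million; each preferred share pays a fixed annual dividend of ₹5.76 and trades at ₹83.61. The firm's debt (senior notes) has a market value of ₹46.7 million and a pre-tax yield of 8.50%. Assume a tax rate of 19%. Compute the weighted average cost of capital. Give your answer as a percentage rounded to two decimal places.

7.27%

Cost of preferred: Rp = 5.76 / 83.61 = 6.8891%.
Total capital V = 39.2 + 7.5 + 46.7 = 93.4.
Equity: weight = 39.2/93.4 = 0.4197; cost = 7.81%.
Preferred: weight = 7.5/93.4 = 0.0803; cost = 6.8891%.
Senior notes: weight = 46.7/93.4 = 0.5000; after-tax cost = 8.5% × (1 − 19%) = 6.8850%.
WACC = 0.4197 × 7.8100% + 0.0803 × 6.8891% + 0.5000 × 6.8850% = 7.2736%.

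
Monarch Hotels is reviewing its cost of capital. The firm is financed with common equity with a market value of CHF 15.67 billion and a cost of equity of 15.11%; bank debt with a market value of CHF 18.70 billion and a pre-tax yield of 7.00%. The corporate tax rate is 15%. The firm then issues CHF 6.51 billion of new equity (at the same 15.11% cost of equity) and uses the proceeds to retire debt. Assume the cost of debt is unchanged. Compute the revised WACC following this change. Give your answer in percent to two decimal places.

11.86%

After the change:
Total capital V = 22.18 + 12.19 = 34.37.
Equity: weight = 22.18/34.37 = 0.6453; cost = 15.11%.
Bank debt: weight = 12.19/34.37 = 0.3547; after-tax cost = 7% × (1 − 15%) = 5.9500%.
WACC = 0.6453 × 15.1100% + 0.3547 × 5.9500% = 11.8612%.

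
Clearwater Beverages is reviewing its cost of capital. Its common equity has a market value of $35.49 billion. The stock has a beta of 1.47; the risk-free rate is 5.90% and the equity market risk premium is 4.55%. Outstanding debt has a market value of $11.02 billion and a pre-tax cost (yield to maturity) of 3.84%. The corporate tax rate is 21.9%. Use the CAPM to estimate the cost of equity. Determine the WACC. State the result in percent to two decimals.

10.32%

Cost of equity via CAPM: Re = 5.9% + 1.47 × 4.55% = 12.5885%.
Total capital V = 35.49 + 11.02 = 46.51.
Equity: weight = 35.49/46.51 = 0.7631; cost = 12.5885%.
Debt: weight = 11.02/46.51 = 0.2369; after-tax cost = 3.84% × (1 − 21.9%) = 2.9990%.
WACC = 0.7631 × 12.5885% + 0.2369 × 2.9990% = 10.3164%.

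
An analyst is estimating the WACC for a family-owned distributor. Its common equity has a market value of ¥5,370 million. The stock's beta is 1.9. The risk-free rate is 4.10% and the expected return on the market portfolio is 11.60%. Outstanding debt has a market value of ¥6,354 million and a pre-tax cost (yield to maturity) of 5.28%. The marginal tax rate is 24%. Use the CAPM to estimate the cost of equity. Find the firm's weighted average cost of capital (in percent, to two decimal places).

Market risk premium = 11.6% − 4.1% = 7.5%.
Cost of equity via CAPM: Re = 4.1% + 1.9 × 7.5% = 18.3500%.
Total capital V = 5370 + 6354 = 11724.
Equity: weight = 5370/11724 = 0.4580; cost = 18.35%.
Debt: weight = 6354/11724 = 0.5420; after-tax cost = 5.28% × (1 − 24%) = 4.0128%.
WACC = 0.4580 × 18.3500% + 0.5420 × 4.0128% = 10.5797%.

10.58%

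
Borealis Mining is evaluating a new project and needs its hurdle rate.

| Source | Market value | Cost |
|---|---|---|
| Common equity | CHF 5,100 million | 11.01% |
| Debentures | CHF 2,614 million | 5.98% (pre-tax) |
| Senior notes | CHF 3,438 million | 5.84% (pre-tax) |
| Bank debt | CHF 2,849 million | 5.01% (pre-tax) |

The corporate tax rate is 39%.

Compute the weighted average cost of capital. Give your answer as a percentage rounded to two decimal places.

Total capital V = 5100 + 2614 + 3438 + 2849 = 14001.
Equity: weight = 5100/14001 = 0.3643; cost = 11.01%.
Debentures: weight = 2614/14001 = 0.1867; after-tax cost = 5.98% × (1 − 39%) = 3.6478%.
Senior notes: weight = 3438/14001 = 0.2456; after-tax cost = 5.84% × (1 − 39%) = 3.5624%.
Bank debt: weight = 2849/14001 = 0.2035; after-tax cost = 5.01% × (1 − 39%) = 3.0561%.
WACC = 0.3643 × 11.0100% + 0.1867 × 3.6478% + 0.2456 × 3.5624% + 0.2035 × 3.0561% = 6.1882%.

6.19%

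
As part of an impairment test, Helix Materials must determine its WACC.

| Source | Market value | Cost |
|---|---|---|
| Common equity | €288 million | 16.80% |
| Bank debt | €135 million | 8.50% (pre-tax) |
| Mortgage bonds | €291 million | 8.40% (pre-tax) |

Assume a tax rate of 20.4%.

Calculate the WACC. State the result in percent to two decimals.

Total capital V = 288 + 135 + 291 = 714.
Equity: weight = 288/714 = 0.4034; cost = 16.8%.
Bank debt: weight = 135/714 = 0.1891; after-tax cost = 8.5% × (1 − 20.4%) = 6.7660%.
Mortgage bonds: weight = 291/714 = 0.4076; after-tax cost = 8.4% × (1 − 20.4%) = 6.6864%.
WACC = 0.4034 × 16.8000% + 0.1891 × 6.7660% + 0.4076 × 6.6864% = 10.7809%.

10.78%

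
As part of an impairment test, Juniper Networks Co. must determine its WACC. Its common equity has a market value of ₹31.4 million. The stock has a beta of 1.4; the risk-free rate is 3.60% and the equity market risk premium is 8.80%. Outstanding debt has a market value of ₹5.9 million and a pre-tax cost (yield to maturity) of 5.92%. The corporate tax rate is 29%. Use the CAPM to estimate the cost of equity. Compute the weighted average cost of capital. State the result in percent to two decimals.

Cost of equity via CAPM: Re = 3.6% + 1.4 × 8.8% = 15.9200%.
Total capital V = 31.4 + 5.9 = 37.3.
Equity: weight = 31.4/37.3 = 0.8418; cost = 15.92%.
Debt: weight = 5.9/37.3 = 0.1582; after-tax cost = 5.92% × (1 − 29%) = 4.2032%.
WACC = 0.8418 × 15.9200% + 0.1582 × 4.2032% = 14.0667%.

14.07%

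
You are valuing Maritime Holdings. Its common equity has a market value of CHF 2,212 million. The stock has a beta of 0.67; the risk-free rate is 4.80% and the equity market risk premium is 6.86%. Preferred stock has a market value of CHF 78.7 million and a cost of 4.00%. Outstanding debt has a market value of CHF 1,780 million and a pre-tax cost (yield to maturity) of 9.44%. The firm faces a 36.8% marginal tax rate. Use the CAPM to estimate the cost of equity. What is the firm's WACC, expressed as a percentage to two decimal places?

7.79%

Cost of equity via CAPM: Re = 4.8% + 0.67 × 6.86% = 9.3962%.
Total capital V = 2212 + 78.7 + 1780 = 4070.7.
Equity: weight = 2212/4070.7 = 0.5434; cost = 9.3962%.
Preferred: weight = 78.7/4070.7 = 0.0193; cost = 4%.
Debt: weight = 1780/4070.7 = 0.4373; after-tax cost = 9.44% × (1 − 36.8%) = 5.9661%.
WACC = 0.5434 × 9.3962% + 0.0193 × 4.0000% + 0.4373 × 5.9661% = 7.7920%.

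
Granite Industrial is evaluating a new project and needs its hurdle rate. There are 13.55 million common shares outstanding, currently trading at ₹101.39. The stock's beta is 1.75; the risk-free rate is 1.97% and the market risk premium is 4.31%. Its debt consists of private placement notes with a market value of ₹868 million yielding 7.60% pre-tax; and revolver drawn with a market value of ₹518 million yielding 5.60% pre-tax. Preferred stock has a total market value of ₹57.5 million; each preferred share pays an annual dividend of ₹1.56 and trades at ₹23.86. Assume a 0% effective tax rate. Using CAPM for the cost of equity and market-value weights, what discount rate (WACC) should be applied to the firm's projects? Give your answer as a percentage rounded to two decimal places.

8.14%

Cost of equity via CAPM: Re = 1.97% + 1.75 × 4.31% = 9.5125%.
Cost of preferred: Rp = 1.56 / 23.86 = 6.5381%.
Market value of equity E = 101.39 × 13.55m = 1373.8345m.
Total capital V = 1373.8345 + 57.5 + 868 + 518 = 2817.3345.
Equity: weight = 1373.8345/2817.3345 = 0.4876; cost = 9.5125%.
Preferred: weight = 57.5/2817.3345 = 0.0204; cost = 6.5381%.
Private placement notes: weight = 868/2817.3345 = 0.3081; after-tax cost = 7.6% × (1 − 0%) = 7.6000%.
Revolver drawn: weight = 518/2817.3345 = 0.1839; after-tax cost = 5.6% × (1 − 0%) = 5.6000%.
WACC = 0.4876 × 9.5125% + 0.0204 × 6.5381% + 0.3081 × 7.6000% + 0.1839 × 5.6000% = 8.1432%.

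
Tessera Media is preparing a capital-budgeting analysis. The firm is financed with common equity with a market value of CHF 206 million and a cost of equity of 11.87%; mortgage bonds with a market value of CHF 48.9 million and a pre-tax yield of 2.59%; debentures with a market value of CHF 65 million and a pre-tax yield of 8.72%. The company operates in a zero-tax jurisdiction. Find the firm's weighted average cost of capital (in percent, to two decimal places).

Total capital V = 206 + 48.9 + 65 = 319.9.
Equity: weight = 206/319.9 = 0.6440; cost = 11.87%.
Mortgage bonds: weight = 48.9/319.9 = 0.1529; after-tax cost = 2.59% × (1 − 0%) = 2.5900%.
Debentures: weight = 65/319.9 = 0.2032; after-tax cost = 8.72% × (1 − 0%) = 8.7200%.
WACC = 0.6440 × 11.8700% + 0.1529 × 2.5900% + 0.2032 × 8.7200% = 9.8114%.

9.81%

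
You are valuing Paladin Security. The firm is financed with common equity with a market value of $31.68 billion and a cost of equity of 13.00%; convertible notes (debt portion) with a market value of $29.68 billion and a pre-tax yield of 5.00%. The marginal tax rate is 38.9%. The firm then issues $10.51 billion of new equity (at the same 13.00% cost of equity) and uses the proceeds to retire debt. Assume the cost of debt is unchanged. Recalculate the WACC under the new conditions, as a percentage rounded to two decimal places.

9.89%

After the change:
Total capital V = 42.19 + 19.17 = 61.36.
Equity: weight = 42.19/61.36 = 0.6876; cost = 13%.
Convertible notes (debt portion): weight = 19.17/61.36 = 0.3124; after-tax cost = 5% × (1 − 38.9%) = 3.0550%.
WACC = 0.6876 × 13.0000% + 0.3124 × 3.0550% = 9.8930%.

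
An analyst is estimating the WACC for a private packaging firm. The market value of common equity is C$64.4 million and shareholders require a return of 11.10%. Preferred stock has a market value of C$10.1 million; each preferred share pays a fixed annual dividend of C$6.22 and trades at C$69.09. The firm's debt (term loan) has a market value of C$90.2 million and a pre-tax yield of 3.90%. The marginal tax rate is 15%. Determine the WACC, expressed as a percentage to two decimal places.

6.71%

Cost of preferred: Rp = 6.22 / 69.09 = 9.0028%.
Total capital V = 64.4 + 10.1 + 90.2 = 164.7.
Equity: weight = 64.4/164.7 = 0.3910; cost = 11.1%.
Preferred: weight = 10.1/164.7 = 0.0613; cost = 9.0028%.
Term loan: weight = 90.2/164.7 = 0.5477; after-tax cost = 3.9% × (1 − 15%) = 3.3150%.
WACC = 0.3910 × 11.1000% + 0.0613 × 9.0028% + 0.5477 × 3.3150% = 6.7078%.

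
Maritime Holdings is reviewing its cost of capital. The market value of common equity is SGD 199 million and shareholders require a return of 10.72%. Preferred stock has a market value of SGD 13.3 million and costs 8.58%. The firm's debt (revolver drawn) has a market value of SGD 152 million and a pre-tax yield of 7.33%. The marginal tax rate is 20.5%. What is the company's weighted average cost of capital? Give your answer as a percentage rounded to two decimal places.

Total capital V = 199 + 13.3 + 152 = 364.3.
Equity: weight = 199/364.3 = 0.5463; cost = 10.72%.
Preferred: weight = 13.3/364.3 = 0.0365; cost = 8.58%.
Revolver drawn: weight = 152/364.3 = 0.4172; after-tax cost = 7.33% × (1 − 20.5%) = 5.8274%.
WACC = 0.5463 × 10.7200% + 0.0365 × 8.5800% + 0.4172 × 5.8274% = 8.6005%.

8.60%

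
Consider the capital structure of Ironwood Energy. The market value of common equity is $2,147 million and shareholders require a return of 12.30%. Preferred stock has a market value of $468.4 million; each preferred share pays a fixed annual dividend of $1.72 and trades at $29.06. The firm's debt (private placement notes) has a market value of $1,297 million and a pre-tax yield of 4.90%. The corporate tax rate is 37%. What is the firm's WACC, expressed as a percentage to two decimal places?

Cost of preferred: Rp = 1.72 / 29.06 = 5.9188%.
Total capital V = 2147 + 468.4 + 1297 = 3912.4.
Equity: weight = 2147/3912.4 = 0.5488; cost = 12.3%.
Preferred: weight = 468.4/3912.4 = 0.1197; cost = 5.9188%.
Private placement notes: weight = 1297/3912.4 = 0.3315; after-tax cost = 4.9% × (1 − 37%) = 3.0870%.
WACC = 0.5488 × 12.3000% + 0.1197 × 5.9188% + 0.3315 × 3.0870% = 8.4818%.

8.48%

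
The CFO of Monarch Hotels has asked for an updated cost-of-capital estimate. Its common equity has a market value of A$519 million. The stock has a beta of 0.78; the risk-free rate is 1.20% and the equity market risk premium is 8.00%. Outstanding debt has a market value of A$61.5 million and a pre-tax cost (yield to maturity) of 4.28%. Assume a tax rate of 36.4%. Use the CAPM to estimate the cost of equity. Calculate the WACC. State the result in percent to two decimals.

Cost of equity via CAPM: Re = 1.2% + 0.78 × 8.0% = 7.4400%.
Total capital V = 519 + 61.5 = 580.5.
Equity: weight = 519/580.5 = 0.8941; cost = 7.44%.
Debt: weight = 61.5/580.5 = 0.1059; after-tax cost = 4.28% × (1 − 36.4%) = 2.7221%.
WACC = 0.8941 × 7.4400% + 0.1059 × 2.7221% = 6.9402%.

6.94%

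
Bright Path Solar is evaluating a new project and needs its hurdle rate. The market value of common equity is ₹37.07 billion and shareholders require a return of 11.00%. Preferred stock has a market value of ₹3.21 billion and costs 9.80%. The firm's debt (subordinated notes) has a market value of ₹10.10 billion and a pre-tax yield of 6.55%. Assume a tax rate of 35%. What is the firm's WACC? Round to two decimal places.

9.57%

Total capital V = 37.07 + 3.21 + 10.1 = 50.38.
Equity: weight = 37.07/50.38 = 0.7358; cost = 11%.
Preferred: weight = 3.21/50.38 = 0.0637; cost = 9.8%.
Subordinated notes: weight = 10.1/50.38 = 0.2005; after-tax cost = 6.55% × (1 − 35%) = 4.2575%.
WACC = 0.7358 × 11.0000% + 0.0637 × 9.8000% + 0.2005 × 4.2575% = 9.5718%.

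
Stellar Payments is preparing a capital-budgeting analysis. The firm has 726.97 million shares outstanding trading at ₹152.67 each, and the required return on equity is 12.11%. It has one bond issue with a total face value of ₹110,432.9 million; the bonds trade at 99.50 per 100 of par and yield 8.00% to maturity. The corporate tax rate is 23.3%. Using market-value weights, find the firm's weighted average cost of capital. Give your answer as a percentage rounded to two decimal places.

Market value of equity E = 152.67 × 726.97m = 110986.5099m. Market value of debt D = 110432.9m × 99.5/100 = 109880.7355m.
Total capital V = 110986.5099 + 109880.7355 = 220867.2454.
Equity: weight = 110986.5099/220867.2454 = 0.5025; cost = 12.11%.
Bonds outstanding: weight = 109880.7355/220867.2454 = 0.4975; after-tax cost = 8% × (1 − 23.3%) = 6.1360%.
WACC = 0.5025 × 12.1100% + 0.4975 × 6.1360% = 9.1380%.

9.14%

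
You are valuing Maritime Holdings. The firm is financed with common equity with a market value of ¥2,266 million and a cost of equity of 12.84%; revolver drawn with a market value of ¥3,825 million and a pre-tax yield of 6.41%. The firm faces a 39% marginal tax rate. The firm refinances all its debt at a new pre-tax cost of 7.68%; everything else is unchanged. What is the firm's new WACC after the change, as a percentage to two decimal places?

After the change:
Total capital V = 2266 + 3825 = 6091.
Equity: weight = 2266/6091 = 0.3720; cost = 12.84%.
Revolver drawn: weight = 3825/6091 = 0.6280; after-tax cost = 7.68% × (1 − 39%) = 4.6848%.
WACC = 0.3720 × 12.8400% + 0.6280 × 4.6848% = 7.7187%.

7.72%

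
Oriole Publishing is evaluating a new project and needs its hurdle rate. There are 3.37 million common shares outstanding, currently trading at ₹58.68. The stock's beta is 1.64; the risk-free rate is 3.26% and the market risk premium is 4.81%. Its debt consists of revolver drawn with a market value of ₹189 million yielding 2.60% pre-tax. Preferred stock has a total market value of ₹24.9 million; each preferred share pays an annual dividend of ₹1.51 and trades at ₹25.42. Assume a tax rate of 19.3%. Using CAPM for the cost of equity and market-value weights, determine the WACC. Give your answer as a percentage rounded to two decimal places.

Cost of equity via CAPM: Re = 3.26% + 1.64 × 4.81% = 11.1484%.
Cost of preferred: Rp = 1.51 / 25.42 = 5.9402%.
Market value of equity E = 58.68 × 3.37m = 197.7516m.
Total capital V = 197.7516 + 24.9 + 189 = 411.6516.
Equity: weight = 197.7516/411.6516 = 0.4804; cost = 11.1484%.
Preferred: weight = 24.9/411.6516 = 0.0605; cost = 5.9402%.
Revolver drawn: weight = 189/411.6516 = 0.4591; after-tax cost = 2.6% × (1 − 19.3%) = 2.0982%.
WACC = 0.4804 × 11.1484% + 0.0605 × 5.9402% + 0.4591 × 2.0982% = 6.6782%.

6.68%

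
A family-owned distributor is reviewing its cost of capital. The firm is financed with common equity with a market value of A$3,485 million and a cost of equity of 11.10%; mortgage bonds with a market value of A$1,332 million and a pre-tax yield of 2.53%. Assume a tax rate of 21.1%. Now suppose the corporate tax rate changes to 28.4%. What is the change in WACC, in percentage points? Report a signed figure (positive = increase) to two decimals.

-0.05 pp

Current WACC:
Total capital V = 3485 + 1332 = 4817.
Equity: weight = 3485/4817 = 0.7235; cost = 11.1%.
Mortgage bonds: weight = 1332/4817 = 0.2765; after-tax cost = 2.53% × (1 − 21.1%) = 1.9962%.
WACC = 0.7235 × 11.1000% + 0.2765 × 1.9962% = 8.5826%.
After the change:
Total capital V = 3485 + 1332 = 4817.
Equity: weight = 3485/4817 = 0.7235; cost = 11.1%.
Mortgage bonds: weight = 1332/4817 = 0.2765; after-tax cost = 2.53% × (1 − 28.4%) = 1.8115%.
WACC = 0.7235 × 11.1000% + 0.2765 × 1.8115% = 8.5315%.
Change in WACC = 8.5315% − 8.5826% = -0.0511 pp.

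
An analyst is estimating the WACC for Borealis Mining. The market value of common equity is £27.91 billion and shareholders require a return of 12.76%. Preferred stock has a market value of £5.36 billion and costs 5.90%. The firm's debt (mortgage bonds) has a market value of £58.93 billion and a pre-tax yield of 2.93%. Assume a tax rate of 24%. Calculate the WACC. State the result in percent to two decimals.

5.63%

Total capital V = 27.91 + 5.36 + 58.93 = 92.2.
Equity: weight = 27.91/92.2 = 0.3027; cost = 12.76%.
Preferred: weight = 5.36/92.2 = 0.0581; cost = 5.9%.
Mortgage bonds: weight = 58.93/92.2 = 0.6392; after-tax cost = 2.93% × (1 − 24%) = 2.2268%.
WACC = 0.3027 × 12.7600% + 0.0581 × 5.9000% + 0.6392 × 2.2268% = 5.6289%.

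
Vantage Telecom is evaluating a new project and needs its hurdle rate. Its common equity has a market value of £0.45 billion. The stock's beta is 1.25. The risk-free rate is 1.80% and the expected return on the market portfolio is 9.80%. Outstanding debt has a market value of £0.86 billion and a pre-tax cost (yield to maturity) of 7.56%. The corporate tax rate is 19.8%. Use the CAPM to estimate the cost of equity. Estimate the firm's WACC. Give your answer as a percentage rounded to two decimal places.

8.03%

Market risk premium = 9.8% − 1.8% = 8.0%.
Cost of equity via CAPM: Re = 1.8% + 1.25 × 8.0% = 11.8000%.
Total capital V = 0.45 + 0.86 = 1.31.
Equity: weight = 0.45/1.31 = 0.3435; cost = 11.8%.
Debt: weight = 0.86/1.31 = 0.6565; after-tax cost = 7.56% × (1 − 19.8%) = 6.0631%.
WACC = 0.3435 × 11.8000% + 0.6565 × 6.0631% = 8.0338%.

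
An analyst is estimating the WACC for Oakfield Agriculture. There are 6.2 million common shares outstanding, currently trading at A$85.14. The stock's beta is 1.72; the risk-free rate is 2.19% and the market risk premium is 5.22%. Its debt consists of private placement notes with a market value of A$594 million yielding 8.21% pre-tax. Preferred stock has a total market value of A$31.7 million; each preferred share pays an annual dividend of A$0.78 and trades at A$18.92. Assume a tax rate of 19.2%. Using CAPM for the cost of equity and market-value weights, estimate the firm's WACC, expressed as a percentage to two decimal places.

8.64%

Cost of equity via CAPM: Re = 2.19% + 1.72 × 5.22% = 11.1684%.
Cost of preferred: Rp = 0.78 / 18.92 = 4.1226%.
Market value of equity E = 85.14 × 6.2m = 527.868m.
Total capital V = 527.868 + 31.7 + 594 = 1153.568.
Equity: weight = 527.868/1153.568 = 0.4576; cost = 11.1684%.
Preferred: weight = 31.7/1153.568 = 0.0275; cost = 4.1226%.
Private placement notes: weight = 594/1153.568 = 0.5149; after-tax cost = 8.21% × (1 − 19.2%) = 6.6337%.
WACC = 0.4576 × 11.1684% + 0.0275 × 4.1226% + 0.5149 × 6.6337% = 8.6397%.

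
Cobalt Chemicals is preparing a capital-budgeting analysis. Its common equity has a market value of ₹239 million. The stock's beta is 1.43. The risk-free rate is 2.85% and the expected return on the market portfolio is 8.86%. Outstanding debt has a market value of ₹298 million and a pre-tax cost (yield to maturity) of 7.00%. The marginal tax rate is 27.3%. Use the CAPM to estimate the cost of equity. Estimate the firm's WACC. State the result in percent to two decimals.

Market risk premium = 8.86% − 2.85% = 6.01%.
Cost of equity via CAPM: Re = 2.85% + 1.43 × 6.01% = 11.4443%.
Total capital V = 239 + 298 = 537.
Equity: weight = 239/537 = 0.4451; cost = 11.4443%.
Debt: weight = 298/537 = 0.5549; after-tax cost = 7% × (1 − 27.3%) = 5.0890%.
WACC = 0.4451 × 11.4443% + 0.5549 × 5.0890% = 7.9175%.

7.92%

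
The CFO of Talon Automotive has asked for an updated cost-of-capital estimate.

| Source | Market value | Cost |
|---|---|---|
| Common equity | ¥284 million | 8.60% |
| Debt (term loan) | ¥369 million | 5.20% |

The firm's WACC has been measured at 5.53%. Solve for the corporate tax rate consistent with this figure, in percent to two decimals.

39.09%

Total capital V = 284 + 369 = 653.
Equity weight = 284/653 = 0.4349.
Term loan weight = 369/653 = 0.5651.
Equity contribution = 0.4349 × 8.6% = 3.7403%.
Debt contribution must be 5.53% − 3.7403% = 1.7897%.
0.5651 × 5.2% × (1 − T) = 1.7897%  ⇒  (1 − T) = 0.6091.
T = 39.0927%.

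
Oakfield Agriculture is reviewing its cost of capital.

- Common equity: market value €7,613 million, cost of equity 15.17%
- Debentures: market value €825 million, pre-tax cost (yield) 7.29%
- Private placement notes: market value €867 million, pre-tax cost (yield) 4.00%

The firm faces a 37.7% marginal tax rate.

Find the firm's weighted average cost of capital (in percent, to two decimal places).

13.05%

Total capital V = 7613 + 825 + 867 = 9305.
Equity: weight = 7613/9305 = 0.8182; cost = 15.17%.
Debentures: weight = 825/9305 = 0.0887; after-tax cost = 7.29% × (1 − 37.7%) = 4.5417%.
Private placement notes: weight = 867/9305 = 0.0932; after-tax cost = 4% × (1 − 37.7%) = 2.4920%.
WACC = 0.8182 × 15.1700% + 0.0887 × 4.5417% + 0.0932 × 2.4920% = 13.0464%.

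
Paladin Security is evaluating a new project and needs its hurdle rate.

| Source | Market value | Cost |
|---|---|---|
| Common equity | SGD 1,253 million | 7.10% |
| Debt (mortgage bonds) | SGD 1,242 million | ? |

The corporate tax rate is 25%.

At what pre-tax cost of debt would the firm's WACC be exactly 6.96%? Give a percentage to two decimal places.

Total capital V = 1253 + 1242 = 2495.
Equity weight = 1253/2495 = 0.5022.
Mortgage bonds weight = 1242/2495 = 0.4978.
Equity contribution = 0.5022 × 7.1% = 3.5657%.
Remaining for debt = 6.96% − 3.5657% = 3.3943%.
Rd × (1 − 25%) × 0.4978 = 3.3943%  ⇒  Rd = 9.0917%.

9.09%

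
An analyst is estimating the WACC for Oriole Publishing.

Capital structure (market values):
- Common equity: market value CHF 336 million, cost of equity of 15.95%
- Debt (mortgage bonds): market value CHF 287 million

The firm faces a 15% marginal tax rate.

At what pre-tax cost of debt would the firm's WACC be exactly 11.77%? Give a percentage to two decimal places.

Total capital V = 336 + 287 = 623.
Equity weight = 336/623 = 0.5393.
Mortgage bonds weight = 287/623 = 0.4607.
Equity contribution = 0.5393 × 15.95% = 8.6022%.
Remaining for debt = 11.77% − 8.6022% = 3.1678%.
Rd × (1 − 15%) × 0.4607 = 3.1678%  ⇒  Rd = 8.0898%.

8.09%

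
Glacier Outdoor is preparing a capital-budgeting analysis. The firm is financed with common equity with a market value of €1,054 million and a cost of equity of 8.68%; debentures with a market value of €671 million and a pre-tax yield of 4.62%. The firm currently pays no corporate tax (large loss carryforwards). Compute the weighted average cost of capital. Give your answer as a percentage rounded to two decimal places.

7.10%

Total capital V = 1054 + 671 = 1725.
Equity: weight = 1054/1725 = 0.6110; cost = 8.68%.
Debentures: weight = 671/1725 = 0.3890; after-tax cost = 4.62% × (1 − 0%) = 4.6200%.
WACC = 0.6110 × 8.6800% + 0.3890 × 4.6200% = 7.1007%.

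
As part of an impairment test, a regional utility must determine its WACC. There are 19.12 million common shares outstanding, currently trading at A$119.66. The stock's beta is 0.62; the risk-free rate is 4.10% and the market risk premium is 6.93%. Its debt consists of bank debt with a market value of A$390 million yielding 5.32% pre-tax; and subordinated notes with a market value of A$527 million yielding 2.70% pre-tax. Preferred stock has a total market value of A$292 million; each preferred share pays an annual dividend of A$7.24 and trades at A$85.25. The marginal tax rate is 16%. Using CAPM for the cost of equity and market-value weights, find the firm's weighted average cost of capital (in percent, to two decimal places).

Cost of equity via CAPM: Re = 4.1% + 0.62 × 6.93% = 8.3966%.
Cost of preferred: Rp = 7.24 / 85.25 = 8.4927%.
Market value of equity E = 119.66 × 19.12m = 2287.8992m.
Total capital V = 2287.8992 + 292 + 390 + 527 = 3496.8992.
Equity: weight = 2287.8992/3496.8992 = 0.6543; cost = 8.3966%.
Preferred: weight = 292/3496.8992 = 0.0835; cost = 8.4927%.
Bank debt: weight = 390/3496.8992 = 0.1115; after-tax cost = 5.32% × (1 − 16%) = 4.4688%.
Subordinated notes: weight = 527/3496.8992 = 0.1507; after-tax cost = 2.7% × (1 − 16%) = 2.2680%.
WACC = 0.6543 × 8.3966% + 0.0835 × 8.4927% + 0.1115 × 4.4688% + 0.1507 × 2.2680% = 7.0430%.

7.04%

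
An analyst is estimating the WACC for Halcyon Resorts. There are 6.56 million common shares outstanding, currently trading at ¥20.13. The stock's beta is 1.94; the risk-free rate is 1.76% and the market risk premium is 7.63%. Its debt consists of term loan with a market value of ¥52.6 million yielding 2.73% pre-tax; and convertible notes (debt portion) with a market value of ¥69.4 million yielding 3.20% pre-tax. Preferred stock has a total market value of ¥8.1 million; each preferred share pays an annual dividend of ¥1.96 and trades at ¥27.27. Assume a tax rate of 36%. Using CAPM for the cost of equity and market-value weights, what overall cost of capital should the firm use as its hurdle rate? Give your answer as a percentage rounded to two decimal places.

9.46%

Cost of equity via CAPM: Re = 1.76% + 1.94 × 7.63% = 16.5622%.
Cost of preferred: Rp = 1.96 / 27.27 = 7.1874%.
Market value of equity E = 20.13 × 6.56m = 132.0528m.
Total capital V = 132.0528 + 8.1 + 52.6 + 69.4 = 262.1528.
Equity: weight = 132.0528/262.1528 = 0.5037; cost = 16.5622%.
Preferred: weight = 8.1/262.1528 = 0.0309; cost = 7.1874%.
Term loan: weight = 52.6/262.1528 = 0.2006; after-tax cost = 2.73% × (1 − 36%) = 1.7472%.
Convertible notes (debt portion): weight = 69.4/262.1528 = 0.2647; after-tax cost = 3.2% × (1 − 36%) = 2.0480%.
WACC = 0.5037 × 16.5622% + 0.0309 × 7.1874% + 0.2006 × 1.7472% + 0.2647 × 2.0480% = 9.4576%.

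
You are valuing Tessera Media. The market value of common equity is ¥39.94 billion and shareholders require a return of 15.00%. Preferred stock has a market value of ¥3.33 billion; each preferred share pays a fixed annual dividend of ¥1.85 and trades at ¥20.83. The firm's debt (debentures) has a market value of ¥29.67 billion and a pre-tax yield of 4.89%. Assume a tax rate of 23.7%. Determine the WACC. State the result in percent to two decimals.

10.14%

Cost of preferred: Rp = 1.85 / 20.83 = 8.8814%.
Total capital V = 39.94 + 3.33 + 29.67 = 72.94.
Equity: weight = 39.94/72.94 = 0.5476; cost = 15%.
Preferred: weight = 3.33/72.94 = 0.0457; cost = 8.8814%.
Debentures: weight = 29.67/72.94 = 0.4068; after-tax cost = 4.89% × (1 − 23.7%) = 3.7311%.
WACC = 0.5476 × 15.0000% + 0.0457 × 8.8814% + 0.4068 × 3.7311% = 10.1368%.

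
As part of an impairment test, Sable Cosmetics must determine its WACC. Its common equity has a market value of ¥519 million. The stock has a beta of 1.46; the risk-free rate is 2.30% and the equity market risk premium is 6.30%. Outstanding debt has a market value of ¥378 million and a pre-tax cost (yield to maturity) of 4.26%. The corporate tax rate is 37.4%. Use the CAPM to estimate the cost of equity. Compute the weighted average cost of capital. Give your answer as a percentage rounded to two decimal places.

7.78%

Cost of equity via CAPM: Re = 2.3% + 1.46 × 6.3% = 11.4980%.
Total capital V = 519 + 378 = 897.
Equity: weight = 519/897 = 0.5786; cost = 11.498%.
Debt: weight = 378/897 = 0.4214; after-tax cost = 4.26% × (1 − 37.4%) = 2.6668%.
WACC = 0.5786 × 11.4980% + 0.4214 × 2.6668% = 7.7765%.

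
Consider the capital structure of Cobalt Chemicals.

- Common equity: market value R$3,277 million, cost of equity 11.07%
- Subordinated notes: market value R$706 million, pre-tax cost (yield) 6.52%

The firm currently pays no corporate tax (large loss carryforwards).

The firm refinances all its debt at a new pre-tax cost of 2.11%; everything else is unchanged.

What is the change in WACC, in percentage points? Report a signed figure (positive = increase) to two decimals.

-0.78 pp

Current WACC:
Total capital V = 3277 + 706 = 3983.
Equity: weight = 3277/3983 = 0.8227; cost = 11.07%.
Subordinated notes: weight = 706/3983 = 0.1773; after-tax cost = 6.52% × (1 − 0%) = 6.5200%.
WACC = 0.8227 × 11.0700% + 0.1773 × 6.5200% = 10.2635%.
After the change:
Total capital V = 3277 + 706 = 3983.
Equity: weight = 3277/3983 = 0.8227; cost = 11.07%.
Subordinated notes: weight = 706/3983 = 0.1773; after-tax cost = 2.11% × (1 − 0%) = 2.1100%.
WACC = 0.8227 × 11.0700% + 0.1773 × 2.1100% = 9.4818%.
Change in WACC = 9.4818% − 10.2635% = -0.7817 pp.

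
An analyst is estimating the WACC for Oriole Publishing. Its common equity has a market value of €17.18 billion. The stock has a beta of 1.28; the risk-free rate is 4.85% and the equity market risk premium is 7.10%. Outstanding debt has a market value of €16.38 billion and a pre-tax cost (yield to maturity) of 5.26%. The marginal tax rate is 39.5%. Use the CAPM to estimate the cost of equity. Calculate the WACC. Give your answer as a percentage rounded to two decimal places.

Cost of equity via CAPM: Re = 4.85% + 1.28 × 7.1% = 13.9380%.
Total capital V = 17.18 + 16.38 = 33.56.
Equity: weight = 17.18/33.56 = 0.5119; cost = 13.938%.
Debt: weight = 16.38/33.56 = 0.4881; after-tax cost = 5.26% × (1 − 39.5%) = 3.1823%.
WACC = 0.5119 × 13.9380% + 0.4881 × 3.1823% = 8.6883%.

8.69%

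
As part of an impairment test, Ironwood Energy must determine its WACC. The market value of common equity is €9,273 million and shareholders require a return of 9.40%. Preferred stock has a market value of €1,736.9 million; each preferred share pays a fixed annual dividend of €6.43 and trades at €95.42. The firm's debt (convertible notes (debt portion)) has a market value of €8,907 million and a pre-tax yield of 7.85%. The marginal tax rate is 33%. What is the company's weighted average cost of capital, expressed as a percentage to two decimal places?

7.32%

Cost of preferred: Rp = 6.43 / 95.42 = 6.7386%.
Total capital V = 9273 + 1736.9 + 8907 = 19916.9.
Equity: weight = 9273/19916.9 = 0.4656; cost = 9.4%.
Preferred: weight = 1736.9/19916.9 = 0.0872; cost = 6.7386%.
Convertible notes (debt portion): weight = 8907/19916.9 = 0.4472; after-tax cost = 7.85% × (1 − 33%) = 5.2595%.
WACC = 0.4656 × 9.4000% + 0.0872 × 6.7386% + 0.4472 × 5.2595% = 7.3162%.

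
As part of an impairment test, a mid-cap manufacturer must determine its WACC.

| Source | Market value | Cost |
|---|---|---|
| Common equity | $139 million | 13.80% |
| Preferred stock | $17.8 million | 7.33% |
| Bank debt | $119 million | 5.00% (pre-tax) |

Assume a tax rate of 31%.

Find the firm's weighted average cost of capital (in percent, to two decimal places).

Total capital V = 139 + 17.8 + 119 = 275.8.
Equity: weight = 139/275.8 = 0.5040; cost = 13.8%.
Preferred: weight = 17.8/275.8 = 0.0645; cost = 7.33%.
Bank debt: weight = 119/275.8 = 0.4315; after-tax cost = 5% × (1 − 31%) = 3.4500%.
WACC = 0.5040 × 13.8000% + 0.0645 × 7.3300% + 0.4315 × 3.4500% = 8.9167%.

8.92%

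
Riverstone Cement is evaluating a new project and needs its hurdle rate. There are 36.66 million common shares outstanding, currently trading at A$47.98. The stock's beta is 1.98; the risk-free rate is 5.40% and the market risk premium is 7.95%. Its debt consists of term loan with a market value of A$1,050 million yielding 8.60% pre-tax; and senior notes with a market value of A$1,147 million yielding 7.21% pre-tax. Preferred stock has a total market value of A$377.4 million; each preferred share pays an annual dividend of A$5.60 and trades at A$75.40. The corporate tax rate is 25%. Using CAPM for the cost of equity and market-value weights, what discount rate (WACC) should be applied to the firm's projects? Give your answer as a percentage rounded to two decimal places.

12.22%

Cost of equity via CAPM: Re = 5.4% + 1.98 × 7.95% = 21.1410%.
Cost of preferred: Rp = 5.6 / 75.4 = 7.4271%.
Market value of equity E = 47.98 × 36.66m = 1758.9468m.
Total capital V = 1758.9468 + 377.4 + 1050 + 1147 = 4333.3468.
Equity: weight = 1758.9468/4333.3468 = 0.4059; cost = 21.141%.
Preferred: weight = 377.4/4333.3468 = 0.0871; cost = 7.4271%.
Term loan: weight = 1050/4333.3468 = 0.2423; after-tax cost = 8.6% × (1 − 25%) = 6.4500%.
Senior notes: weight = 1147/4333.3468 = 0.2647; after-tax cost = 7.21% × (1 − 25%) = 5.4075%.
WACC = 0.4059 × 21.1410% + 0.0871 × 7.4271% + 0.2423 × 6.4500% + 0.2647 × 5.4075% = 12.2224%.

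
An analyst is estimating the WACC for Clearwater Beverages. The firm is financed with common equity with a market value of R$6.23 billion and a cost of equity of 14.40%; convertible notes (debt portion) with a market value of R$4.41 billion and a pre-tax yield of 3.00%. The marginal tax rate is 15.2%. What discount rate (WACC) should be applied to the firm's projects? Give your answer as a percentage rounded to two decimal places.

9.49%

Total capital V = 6.23 + 4.41 = 10.64.
Equity: weight = 6.23/10.64 = 0.5855; cost = 14.4%.
Convertible notes (debt portion): weight = 4.41/10.64 = 0.4145; after-tax cost = 3% × (1 − 15.2%) = 2.5440%.
WACC = 0.5855 × 14.4000% + 0.4145 × 2.5440% = 9.4860%.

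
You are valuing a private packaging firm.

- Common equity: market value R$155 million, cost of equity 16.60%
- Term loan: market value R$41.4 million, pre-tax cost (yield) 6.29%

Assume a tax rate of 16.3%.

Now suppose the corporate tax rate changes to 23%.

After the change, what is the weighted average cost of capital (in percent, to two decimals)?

After the change:
Total capital V = 155 + 41.4 = 196.4.
Equity: weight = 155/196.4 = 0.7892; cost = 16.6%.
Term loan: weight = 41.4/196.4 = 0.2108; after-tax cost = 6.29% × (1 − 23%) = 4.8433%.
WACC = 0.7892 × 16.6000% + 0.2108 × 4.8433% = 14.1218%.

14.12%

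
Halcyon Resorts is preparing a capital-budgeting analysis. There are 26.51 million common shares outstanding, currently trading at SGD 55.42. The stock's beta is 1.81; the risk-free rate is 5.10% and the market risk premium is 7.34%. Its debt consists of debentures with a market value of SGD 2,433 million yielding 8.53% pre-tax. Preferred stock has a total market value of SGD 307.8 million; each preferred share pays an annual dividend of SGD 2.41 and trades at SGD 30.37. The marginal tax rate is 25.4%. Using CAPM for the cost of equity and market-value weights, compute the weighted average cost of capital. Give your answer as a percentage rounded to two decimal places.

10.67%

Cost of equity via CAPM: Re = 5.1% + 1.81 × 7.34% = 18.3854%.
Cost of preferred: Rp = 2.41 / 30.37 = 7.9355%.
Market value of equity E = 55.42 × 26.51m = 1469.1842m.
Total capital V = 1469.1842 + 307.8 + 2433 = 4209.9842.
Equity: weight = 1469.1842/4209.9842 = 0.3490; cost = 18.3854%.
Preferred: weight = 307.8/4209.9842 = 0.0731; cost = 7.9355%.
Debentures: weight = 2433/4209.9842 = 0.5779; after-tax cost = 8.53% × (1 − 25.4%) = 6.3634%.
WACC = 0.3490 × 18.3854% + 0.0731 × 7.9355% + 0.5779 × 6.3634% = 10.6737%.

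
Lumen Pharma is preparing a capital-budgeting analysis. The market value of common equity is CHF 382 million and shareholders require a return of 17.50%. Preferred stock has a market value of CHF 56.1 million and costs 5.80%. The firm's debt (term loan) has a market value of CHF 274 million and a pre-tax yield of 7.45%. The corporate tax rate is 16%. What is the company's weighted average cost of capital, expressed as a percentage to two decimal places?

12.25%

Total capital V = 382 + 56.1 + 274 = 712.1.
Equity: weight = 382/712.1 = 0.5364; cost = 17.5%.
Preferred: weight = 56.1/712.1 = 0.0788; cost = 5.8%.
Term loan: weight = 274/712.1 = 0.3848; after-tax cost = 7.45% × (1 − 16%) = 6.2580%.
WACC = 0.5364 × 17.5000% + 0.0788 × 5.8000% + 0.3848 × 6.2580% = 12.2526%.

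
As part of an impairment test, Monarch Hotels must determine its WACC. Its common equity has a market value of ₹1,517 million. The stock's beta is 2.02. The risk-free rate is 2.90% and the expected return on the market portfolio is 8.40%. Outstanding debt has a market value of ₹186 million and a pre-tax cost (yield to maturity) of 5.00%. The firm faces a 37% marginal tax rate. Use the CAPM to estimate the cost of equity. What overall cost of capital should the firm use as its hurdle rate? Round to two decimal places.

12.82%

Market risk premium = 8.4% − 2.9% = 5.5%.
Cost of equity via CAPM: Re = 2.9% + 2.02 × 5.5% = 14.0100%.
Total capital V = 1517 + 186 = 1703.
Equity: weight = 1517/1703 = 0.8908; cost = 14.01%.
Debt: weight = 186/1703 = 0.1092; after-tax cost = 5% × (1 − 37%) = 3.1500%.
WACC = 0.8908 × 14.0100% + 0.1092 × 3.1500% = 12.8239%.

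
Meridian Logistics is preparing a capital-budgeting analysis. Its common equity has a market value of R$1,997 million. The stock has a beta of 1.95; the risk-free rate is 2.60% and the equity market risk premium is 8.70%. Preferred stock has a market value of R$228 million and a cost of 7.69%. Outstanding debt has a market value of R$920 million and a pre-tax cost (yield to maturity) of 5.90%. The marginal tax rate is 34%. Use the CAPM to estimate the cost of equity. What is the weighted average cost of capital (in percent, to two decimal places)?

14.12%

Cost of equity via CAPM: Re = 2.6% + 1.95 × 8.7% = 19.5650%.
Total capital V = 1997 + 228 + 920 = 3145.
Equity: weight = 1997/3145 = 0.6350; cost = 19.565%.
Preferred: weight = 228/3145 = 0.0725; cost = 7.69%.
Debt: weight = 920/3145 = 0.2925; after-tax cost = 5.9% × (1 − 34%) = 3.8940%.
WACC = 0.6350 × 19.5650% + 0.0725 × 7.6900% + 0.2925 × 3.8940% = 14.1199%.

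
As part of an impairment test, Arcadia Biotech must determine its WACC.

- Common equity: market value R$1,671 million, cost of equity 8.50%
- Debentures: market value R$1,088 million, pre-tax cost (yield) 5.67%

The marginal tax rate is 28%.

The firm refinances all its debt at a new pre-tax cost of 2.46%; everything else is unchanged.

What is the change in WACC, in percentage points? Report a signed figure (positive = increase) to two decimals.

Current WACC:
Total capital V = 1671 + 1088 = 2759.
Equity: weight = 1671/2759 = 0.6057; cost = 8.5%.
Debentures: weight = 1088/2759 = 0.3943; after-tax cost = 5.67% × (1 − 28%) = 4.0824%.
WACC = 0.6057 × 8.5000% + 0.3943 × 4.0824% = 6.7579%.
After the change:
Total capital V = 1671 + 1088 = 2759.
Equity: weight = 1671/2759 = 0.6057; cost = 8.5%.
Debentures: weight = 1088/2759 = 0.3943; after-tax cost = 2.46% × (1 − 28%) = 1.7712%.
WACC = 0.6057 × 8.5000% + 0.3943 × 1.7712% = 5.8465%.
Change in WACC = 5.8465% − 6.7579% = -0.9114 pp.

-0.91 pp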